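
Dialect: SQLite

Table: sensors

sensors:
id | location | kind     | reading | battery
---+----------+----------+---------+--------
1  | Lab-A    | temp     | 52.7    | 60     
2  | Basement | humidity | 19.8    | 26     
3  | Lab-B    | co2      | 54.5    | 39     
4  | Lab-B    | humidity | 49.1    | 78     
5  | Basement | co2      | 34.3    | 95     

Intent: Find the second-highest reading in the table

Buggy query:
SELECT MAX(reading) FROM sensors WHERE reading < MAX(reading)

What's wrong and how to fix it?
Bug: MAX(reading) on the right of the comparison is an aggregate-in-WHERE error

Fix: Compute the overall MAX in a subquery, then take MAX of rows below it

Corrected query:
SELECT MAX(reading) FROM sensors WHERE reading < (SELECT MAX(reading) FROM sensors)

Result:
MAX(reading)
------------
52.7        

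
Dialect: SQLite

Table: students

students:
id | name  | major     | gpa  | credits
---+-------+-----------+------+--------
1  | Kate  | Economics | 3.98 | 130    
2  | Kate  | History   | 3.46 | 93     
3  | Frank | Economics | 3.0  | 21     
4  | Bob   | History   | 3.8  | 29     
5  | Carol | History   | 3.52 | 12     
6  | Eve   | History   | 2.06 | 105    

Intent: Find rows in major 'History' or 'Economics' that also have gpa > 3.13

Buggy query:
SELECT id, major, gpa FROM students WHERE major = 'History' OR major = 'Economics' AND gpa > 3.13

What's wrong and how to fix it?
Bug: Without parentheses, AND is evaluated before OR, so the gpa filter only applies to the 'Economics' branch

Fix: Add parentheses around the OR so the AND applies to both alternatives

Corrected query:
SELECT id, major, gpa FROM students WHERE (major = 'History' OR major = 'Economics') AND gpa > 3.13

Result:
id | major     | gpa 
---+-----------+-----
1  | Economics | 3.98
2  | History   | 3.46
4  | History   | 3.8 
5  | History   | 3.52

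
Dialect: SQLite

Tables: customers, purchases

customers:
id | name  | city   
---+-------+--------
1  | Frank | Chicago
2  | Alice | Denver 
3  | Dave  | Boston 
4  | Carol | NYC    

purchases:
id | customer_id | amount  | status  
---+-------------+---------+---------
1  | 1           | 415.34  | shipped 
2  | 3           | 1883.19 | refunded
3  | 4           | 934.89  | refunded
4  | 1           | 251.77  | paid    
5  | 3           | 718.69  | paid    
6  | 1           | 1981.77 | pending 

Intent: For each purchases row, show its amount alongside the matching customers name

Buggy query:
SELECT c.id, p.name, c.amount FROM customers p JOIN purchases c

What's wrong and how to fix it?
Bug: Missing join condition: each purchases row is matched to all customers rows instead of just its own

Fix: Specify the join condition linking the foreign key to the parent id

Corrected query:
SELECT c.id, p.name, c.amount FROM customers p JOIN purchases c ON c.customer_id = p.id

Result:
id | name  | amount 
---+-------+--------
1  | Frank | 415.34 
2  | Dave  | 1883.19
3  | Carol | 934.89 
4  | Frank | 251.77 
5  | Dave  | 718.69 
6  | Frank | 1981.77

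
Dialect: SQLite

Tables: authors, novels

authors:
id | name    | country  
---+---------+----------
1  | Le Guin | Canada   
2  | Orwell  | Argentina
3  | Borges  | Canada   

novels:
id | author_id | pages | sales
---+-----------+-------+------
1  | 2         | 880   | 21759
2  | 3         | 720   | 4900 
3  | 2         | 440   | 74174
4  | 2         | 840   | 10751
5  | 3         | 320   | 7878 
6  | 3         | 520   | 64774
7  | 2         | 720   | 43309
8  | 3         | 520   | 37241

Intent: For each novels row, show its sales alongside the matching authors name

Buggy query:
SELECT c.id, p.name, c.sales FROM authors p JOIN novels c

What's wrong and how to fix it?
Bug: Missing join condition: each novels row is matched to all authors rows instead of just its own

Fix: Specify the join condition linking the foreign key to the parent id

Corrected query:
SELECT c.id, p.name, c.sales FROM authors p JOIN novels c ON c.author_id = p.id

Result:
id | name   | sales
---+--------+------
1  | Orwell | 21759
2  | Borges | 4900 
3  | Orwell | 74174
4  | Orwell | 10751
5  | Borges | 7878 
6  | Borges | 64774
7  | Orwell | 43309
8  | Borges | 37241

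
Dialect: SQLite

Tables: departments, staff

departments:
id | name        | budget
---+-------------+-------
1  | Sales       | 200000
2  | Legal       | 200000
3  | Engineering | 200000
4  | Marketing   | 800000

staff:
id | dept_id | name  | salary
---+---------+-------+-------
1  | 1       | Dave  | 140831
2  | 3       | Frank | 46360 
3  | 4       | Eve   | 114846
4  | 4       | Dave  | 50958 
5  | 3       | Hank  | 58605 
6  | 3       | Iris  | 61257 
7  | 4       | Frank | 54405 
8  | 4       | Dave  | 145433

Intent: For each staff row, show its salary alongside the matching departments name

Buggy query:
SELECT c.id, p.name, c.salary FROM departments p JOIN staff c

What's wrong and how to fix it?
Bug: Missing join condition: each staff row is matched to all departments rows instead of just its own

Fix: Specify the join condition linking the foreign key to the parent id

Corrected query:
SELECT c.id, p.name, c.salary FROM departments p JOIN staff c ON c.dept_id = p.id

Result:
id | name        | salary
---+-------------+-------
1  | Sales       | 140831
2  | Engineering | 46360 
3  | Marketing   | 114846
4  | Marketing   | 50958 
5  | Engineering | 58605 
6  | Engineering | 61257 
7  | Marketing   | 54405 
8  | Marketing   | 145433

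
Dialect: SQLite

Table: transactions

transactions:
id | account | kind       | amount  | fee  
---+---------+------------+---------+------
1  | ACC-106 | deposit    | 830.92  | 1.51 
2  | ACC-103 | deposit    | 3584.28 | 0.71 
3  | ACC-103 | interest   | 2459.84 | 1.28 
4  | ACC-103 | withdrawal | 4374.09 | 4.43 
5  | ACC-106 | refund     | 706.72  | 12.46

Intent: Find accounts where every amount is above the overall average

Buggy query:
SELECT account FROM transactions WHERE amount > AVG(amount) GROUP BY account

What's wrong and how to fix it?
Bug: WHERE evaluates per row before aggregation, so AVG() is unavailable

Fix: Use a subquery for AVG and a HAVING MIN(...) filter so the condition holds for every row in the group

Corrected query:
SELECT account FROM transactions GROUP BY account HAVING MIN(amount) > (SELECT AVG(amount) FROM transactions)

Result:
account
-------
ACC-103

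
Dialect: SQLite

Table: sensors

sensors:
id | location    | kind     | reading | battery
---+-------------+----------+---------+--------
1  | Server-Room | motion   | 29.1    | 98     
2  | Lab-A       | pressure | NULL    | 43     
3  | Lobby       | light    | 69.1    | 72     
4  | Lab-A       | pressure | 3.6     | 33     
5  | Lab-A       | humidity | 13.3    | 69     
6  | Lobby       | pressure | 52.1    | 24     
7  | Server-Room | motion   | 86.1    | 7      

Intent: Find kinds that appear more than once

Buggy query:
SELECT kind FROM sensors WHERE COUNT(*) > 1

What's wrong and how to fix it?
Bug: COUNT(*) is an aggregate and cannot be used in WHERE

Fix: Group first, then use HAVING for the count condition

Corrected query:
SELECT kind FROM sensors GROUP BY kind HAVING COUNT(*) > 1

Result:
kind    
--------
motion  
pressure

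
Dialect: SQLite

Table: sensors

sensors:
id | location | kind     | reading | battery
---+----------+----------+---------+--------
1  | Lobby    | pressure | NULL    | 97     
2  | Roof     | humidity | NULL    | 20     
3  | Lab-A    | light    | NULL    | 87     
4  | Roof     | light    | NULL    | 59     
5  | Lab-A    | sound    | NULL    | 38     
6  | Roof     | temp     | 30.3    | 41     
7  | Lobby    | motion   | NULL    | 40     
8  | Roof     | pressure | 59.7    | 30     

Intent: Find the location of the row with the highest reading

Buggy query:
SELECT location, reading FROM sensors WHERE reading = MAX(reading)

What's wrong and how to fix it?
Bug: WHERE is evaluated per row; an aggregate over the whole table isn't defined there

Fix: Wrap MAX in a scalar subquery so WHERE compares against a single value

Corrected query:
SELECT location, reading FROM sensors WHERE reading = (SELECT MAX(reading) FROM sensors)

Result:
location | reading
---------+--------
Roof     | 59.7   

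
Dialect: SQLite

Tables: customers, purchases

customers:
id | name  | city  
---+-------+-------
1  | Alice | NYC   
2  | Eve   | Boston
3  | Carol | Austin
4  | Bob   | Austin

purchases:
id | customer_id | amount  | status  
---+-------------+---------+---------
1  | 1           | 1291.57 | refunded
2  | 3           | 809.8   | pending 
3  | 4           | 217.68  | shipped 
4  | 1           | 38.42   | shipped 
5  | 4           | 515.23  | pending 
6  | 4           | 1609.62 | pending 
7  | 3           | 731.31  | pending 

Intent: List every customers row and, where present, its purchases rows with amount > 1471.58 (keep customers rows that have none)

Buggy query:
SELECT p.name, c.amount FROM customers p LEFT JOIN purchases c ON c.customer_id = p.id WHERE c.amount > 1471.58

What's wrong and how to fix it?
Bug: A WHERE condition on the right-hand table after LEFT JOIN drops unmatched parents

Fix: Put 'c.amount > 1471.58' in the JOIN's ON clause instead of WHERE

Corrected query:
SELECT p.name, c.amount FROM customers p LEFT JOIN purchases c ON c.customer_id = p.id AND c.amount > 1471.58

Result:
name  | amount 
------+--------
Alice | NULL   
Eve   | NULL   
Carol | NULL   
Bob   | 1609.62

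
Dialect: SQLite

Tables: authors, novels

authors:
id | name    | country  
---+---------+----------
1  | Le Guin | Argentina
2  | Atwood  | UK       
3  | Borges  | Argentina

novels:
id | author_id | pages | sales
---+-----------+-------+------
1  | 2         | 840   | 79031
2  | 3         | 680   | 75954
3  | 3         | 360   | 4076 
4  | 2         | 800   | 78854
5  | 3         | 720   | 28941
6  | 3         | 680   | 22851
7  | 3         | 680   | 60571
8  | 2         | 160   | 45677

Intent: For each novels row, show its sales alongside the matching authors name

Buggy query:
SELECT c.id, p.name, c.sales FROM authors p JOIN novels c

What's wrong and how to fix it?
Bug: JOIN with no ON clause produces a cartesian product; every novels row pairs with every authors row

Fix: Add ON c.author_id = p.id to the JOIN

Corrected query:
SELECT c.id, p.name, c.sales FROM authors p JOIN novels c ON c.author_id = p.id

Result:
id | name   | sales
---+--------+------
1  | Atwood | 79031
2  | Borges | 75954
3  | Borges | 4076 
4  | Atwood | 78854
5  | Borges | 28941
6  | Borges | 22851
7  | Borges | 60571
8  | Atwood | 45677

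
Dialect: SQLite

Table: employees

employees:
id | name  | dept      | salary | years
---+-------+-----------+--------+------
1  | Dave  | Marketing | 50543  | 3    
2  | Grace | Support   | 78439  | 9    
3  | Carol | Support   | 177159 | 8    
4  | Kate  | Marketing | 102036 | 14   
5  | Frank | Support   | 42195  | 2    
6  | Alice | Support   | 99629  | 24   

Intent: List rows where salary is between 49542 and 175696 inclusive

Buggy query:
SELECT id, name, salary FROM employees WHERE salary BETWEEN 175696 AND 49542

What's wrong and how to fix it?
Bug: The bounds are reversed; BETWEEN a AND b requires a <= b to match anything

Fix: Swap the bounds so the smaller value comes first

Corrected query:
SELECT id, name, salary FROM employees WHERE salary BETWEEN 49542 AND 175696

Result:
id | name  | salary
---+-------+-------
1  | Dave  | 50543 
2  | Grace | 78439 
4  | Kate  | 102036
6  | Alice | 99629 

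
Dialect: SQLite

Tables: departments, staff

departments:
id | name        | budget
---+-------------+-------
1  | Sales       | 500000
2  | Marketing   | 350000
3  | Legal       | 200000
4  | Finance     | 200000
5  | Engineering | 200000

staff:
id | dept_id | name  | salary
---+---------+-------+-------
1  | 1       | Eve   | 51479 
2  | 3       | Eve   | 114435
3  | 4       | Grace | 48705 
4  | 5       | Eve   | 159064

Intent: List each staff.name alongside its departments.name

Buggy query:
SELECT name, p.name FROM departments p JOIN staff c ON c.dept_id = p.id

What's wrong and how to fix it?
Bug: Both tables have a 'name' column; the unqualified reference is ambiguous

Fix: Qualify the column with its table alias (c.name)

Corrected query:
SELECT c.name, p.name FROM departments p JOIN staff c ON c.dept_id = p.id

Result:
name  | name       
------+------------
Eve   | Sales      
Eve   | Legal      
Grace | Finance    
Eve   | Engineering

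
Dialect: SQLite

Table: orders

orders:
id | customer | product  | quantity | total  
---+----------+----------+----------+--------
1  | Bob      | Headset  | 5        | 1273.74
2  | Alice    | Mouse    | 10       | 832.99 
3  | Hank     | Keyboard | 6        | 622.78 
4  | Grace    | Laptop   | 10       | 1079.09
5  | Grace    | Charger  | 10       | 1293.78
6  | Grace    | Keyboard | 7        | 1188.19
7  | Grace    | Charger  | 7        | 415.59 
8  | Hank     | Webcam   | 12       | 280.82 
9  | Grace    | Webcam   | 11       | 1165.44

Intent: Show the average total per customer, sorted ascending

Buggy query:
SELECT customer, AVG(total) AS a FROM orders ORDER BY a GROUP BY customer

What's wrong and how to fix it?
Bug: GROUP BY must precede ORDER BY

Fix: Move ORDER BY to the end, after GROUP BY

Corrected query:
SELECT customer, AVG(total) AS a FROM orders GROUP BY customer ORDER BY a

Result:
customer | a       
---------+---------
Hank     | 451.8   
Alice    | 832.99  
Grace    | 1028.418
Bob      | 1273.74 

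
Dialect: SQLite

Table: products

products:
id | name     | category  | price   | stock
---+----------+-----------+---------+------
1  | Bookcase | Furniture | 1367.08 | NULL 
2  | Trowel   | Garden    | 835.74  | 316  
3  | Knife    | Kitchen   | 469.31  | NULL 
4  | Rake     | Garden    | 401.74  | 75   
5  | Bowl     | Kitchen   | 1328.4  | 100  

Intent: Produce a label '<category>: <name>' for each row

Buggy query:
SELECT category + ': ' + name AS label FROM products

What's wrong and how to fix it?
Bug: '+' is numeric addition; on text columns SQLite converts them to 0 instead of concatenating

Fix: Replace + with || to concatenate text

Corrected query:
SELECT category || ': ' || name AS label FROM products

Result:
label              
-------------------
Furniture: Bookcase
Garden: Trowel     
Kitchen: Knife     
Garden: Rake       
Kitchen: Bowl      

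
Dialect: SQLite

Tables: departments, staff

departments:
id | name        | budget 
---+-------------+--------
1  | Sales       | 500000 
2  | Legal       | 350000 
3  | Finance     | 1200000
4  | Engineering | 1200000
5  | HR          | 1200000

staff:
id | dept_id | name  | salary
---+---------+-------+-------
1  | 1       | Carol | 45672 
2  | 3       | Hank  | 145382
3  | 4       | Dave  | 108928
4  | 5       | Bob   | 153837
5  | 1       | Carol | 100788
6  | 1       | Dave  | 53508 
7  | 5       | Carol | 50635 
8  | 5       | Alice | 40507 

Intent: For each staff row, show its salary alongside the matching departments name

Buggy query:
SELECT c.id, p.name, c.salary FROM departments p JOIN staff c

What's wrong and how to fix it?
Bug: JOIN with no ON clause produces a cartesian product; every staff row pairs with every departments row

Fix: Specify the join condition linking the foreign key to the parent id

Corrected query:
SELECT c.id, p.name, c.salary FROM departments p JOIN staff c ON c.dept_id = p.id

Result:
id | name        | salary
---+-------------+-------
1  | Sales       | 45672 
2  | Finance     | 145382
3  | Engineering | 108928
4  | HR          | 153837
5  | Sales       | 100788
6  | Sales       | 53508 
7  | HR          | 50635 
8  | HR          | 40507 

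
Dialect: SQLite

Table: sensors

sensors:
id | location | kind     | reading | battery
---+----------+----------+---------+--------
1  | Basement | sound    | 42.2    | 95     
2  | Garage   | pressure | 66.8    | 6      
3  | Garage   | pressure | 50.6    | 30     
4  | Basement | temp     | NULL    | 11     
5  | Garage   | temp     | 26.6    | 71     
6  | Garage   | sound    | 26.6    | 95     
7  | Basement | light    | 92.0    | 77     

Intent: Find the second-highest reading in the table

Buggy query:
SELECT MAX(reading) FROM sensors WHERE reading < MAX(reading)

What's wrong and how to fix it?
Bug: The inner MAX is an aggregate inside WHERE, which is not allowed

Fix: Put the inner MAX in a scalar subquery

Corrected query:
SELECT MAX(reading) FROM sensors WHERE reading < (SELECT MAX(reading) FROM sensors)

Result:
MAX(reading)
------------
66.8        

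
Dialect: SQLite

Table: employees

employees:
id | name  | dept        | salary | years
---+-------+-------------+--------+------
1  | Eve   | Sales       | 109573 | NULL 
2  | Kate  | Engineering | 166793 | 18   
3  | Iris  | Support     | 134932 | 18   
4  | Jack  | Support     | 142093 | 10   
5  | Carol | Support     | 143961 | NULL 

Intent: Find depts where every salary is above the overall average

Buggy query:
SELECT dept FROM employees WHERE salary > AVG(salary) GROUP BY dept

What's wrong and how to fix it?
Bug: AVG() is an aggregate; it can't sit directly in WHERE

Fix: Use a subquery for AVG and a HAVING MIN(...) filter so the condition holds for every row in the group

Corrected query:
SELECT dept FROM employees GROUP BY dept HAVING MIN(salary) > (SELECT AVG(salary) FROM employees)

Result:
dept       
-----------
Engineering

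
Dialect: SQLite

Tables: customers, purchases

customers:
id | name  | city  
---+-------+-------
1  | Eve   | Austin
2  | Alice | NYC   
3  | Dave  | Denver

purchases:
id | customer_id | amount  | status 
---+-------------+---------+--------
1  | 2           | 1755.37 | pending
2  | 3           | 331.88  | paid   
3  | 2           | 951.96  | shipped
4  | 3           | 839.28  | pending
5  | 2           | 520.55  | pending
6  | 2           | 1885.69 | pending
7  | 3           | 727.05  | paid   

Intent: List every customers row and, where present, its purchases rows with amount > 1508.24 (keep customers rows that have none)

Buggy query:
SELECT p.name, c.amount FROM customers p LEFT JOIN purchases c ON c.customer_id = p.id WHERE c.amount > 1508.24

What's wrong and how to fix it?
Bug: Filtering c.amount in WHERE discards the NULL rows produced by LEFT JOIN, turning it into an inner join

Fix: Put 'c.amount > 1508.24' in the JOIN's ON clause instead of WHERE

Corrected query:
SELECT p.name, c.amount FROM customers p LEFT JOIN purchases c ON c.customer_id = p.id AND c.amount > 1508.24

Result:
name  | amount 
------+--------
Eve   | NULL   
Alice | 1755.37
Alice | 1885.69
Dave  | NULL   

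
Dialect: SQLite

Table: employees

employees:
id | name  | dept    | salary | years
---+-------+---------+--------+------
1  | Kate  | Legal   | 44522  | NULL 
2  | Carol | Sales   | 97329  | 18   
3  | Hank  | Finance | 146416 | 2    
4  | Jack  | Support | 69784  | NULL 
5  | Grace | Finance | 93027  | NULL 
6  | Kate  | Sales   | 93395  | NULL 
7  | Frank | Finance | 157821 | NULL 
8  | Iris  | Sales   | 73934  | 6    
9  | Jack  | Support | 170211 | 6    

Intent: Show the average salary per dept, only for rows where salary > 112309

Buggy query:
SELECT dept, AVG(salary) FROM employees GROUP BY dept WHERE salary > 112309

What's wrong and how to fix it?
Bug: WHERE cannot follow GROUP BY

Fix: Place WHERE between FROM and GROUP BY

Corrected query:
SELECT dept, AVG(salary) FROM employees WHERE salary > 112309 GROUP BY dept

Result:
dept    | AVG(salary)
--------+------------
Finance | 152118.5   
Support | 170211     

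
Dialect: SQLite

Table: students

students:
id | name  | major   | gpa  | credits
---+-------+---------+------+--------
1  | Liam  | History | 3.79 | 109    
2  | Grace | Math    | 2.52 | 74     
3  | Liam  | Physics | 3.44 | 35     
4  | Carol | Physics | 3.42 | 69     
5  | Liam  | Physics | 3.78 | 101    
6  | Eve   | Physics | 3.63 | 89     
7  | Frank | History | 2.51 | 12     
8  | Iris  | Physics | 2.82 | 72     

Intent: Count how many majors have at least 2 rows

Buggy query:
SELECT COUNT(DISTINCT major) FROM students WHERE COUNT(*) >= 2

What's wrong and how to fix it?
Bug: COUNT(*) cannot appear in WHERE; the per-group count doesn't exist yet

Fix: Use a subquery that GROUPs and filters with HAVING, then count its rows

Corrected query:
SELECT COUNT(*) FROM (SELECT major FROM students GROUP BY major HAVING COUNT(*) >= 2)

Result:
COUNT(*)
--------
2       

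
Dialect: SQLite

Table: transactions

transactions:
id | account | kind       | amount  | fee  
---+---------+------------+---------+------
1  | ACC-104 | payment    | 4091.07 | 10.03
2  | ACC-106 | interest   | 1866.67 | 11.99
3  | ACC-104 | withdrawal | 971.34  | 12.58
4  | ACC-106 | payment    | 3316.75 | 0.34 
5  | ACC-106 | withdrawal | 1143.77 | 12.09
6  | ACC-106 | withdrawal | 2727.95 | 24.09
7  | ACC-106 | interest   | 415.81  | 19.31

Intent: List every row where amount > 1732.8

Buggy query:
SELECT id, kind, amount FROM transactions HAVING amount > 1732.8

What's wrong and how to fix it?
Bug: This is a non-aggregate query (no GROUP BY, no aggregates), so in SQLite the HAVING clause is invalid here; a row-level condition belongs in WHERE

Fix: Replace HAVING with WHERE since the condition applies to individual rows

Corrected query:
SELECT id, kind, amount FROM transactions WHERE amount > 1732.8

Result:
id | kind       | amount 
---+------------+--------
1  | payment    | 4091.07
2  | interest   | 1866.67
4  | payment    | 3316.75
6  | withdrawal | 2727.95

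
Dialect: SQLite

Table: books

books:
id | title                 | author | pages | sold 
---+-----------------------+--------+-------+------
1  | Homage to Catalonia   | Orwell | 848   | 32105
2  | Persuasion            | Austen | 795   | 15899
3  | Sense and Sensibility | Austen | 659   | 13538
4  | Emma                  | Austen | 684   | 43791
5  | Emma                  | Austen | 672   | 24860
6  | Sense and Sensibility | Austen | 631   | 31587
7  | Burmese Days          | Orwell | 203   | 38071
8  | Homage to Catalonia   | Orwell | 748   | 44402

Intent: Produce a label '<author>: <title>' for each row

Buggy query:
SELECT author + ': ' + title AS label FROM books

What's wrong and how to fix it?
Bug: '+' is numeric addition; on text columns SQLite converts them to 0 instead of concatenating

Fix: Replace + with || to concatenate text

Corrected query:
SELECT author || ': ' || title AS label FROM books

Result:
label                        
-----------------------------
Orwell: Homage to Catalonia  
Austen: Persuasion           
Austen: Sense and Sensibility
Austen: Emma                 
Austen: Emma                 
Austen: Sense and Sensibility
Orwell: Burmese Days         
Orwell: Homage to Catalonia  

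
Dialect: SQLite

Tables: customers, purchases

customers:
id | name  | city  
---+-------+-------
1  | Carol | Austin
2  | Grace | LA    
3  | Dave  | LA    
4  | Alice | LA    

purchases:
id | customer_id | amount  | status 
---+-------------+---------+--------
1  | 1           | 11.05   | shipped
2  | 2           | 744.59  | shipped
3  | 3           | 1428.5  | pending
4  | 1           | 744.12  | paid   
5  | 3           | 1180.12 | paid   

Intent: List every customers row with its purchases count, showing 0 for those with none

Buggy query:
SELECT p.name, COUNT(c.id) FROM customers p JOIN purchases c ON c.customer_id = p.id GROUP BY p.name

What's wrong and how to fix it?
Bug: An inner join excludes parents with zero children

Fix: Switch to LEFT JOIN to retain unmatched parent rows

Corrected query:
SELECT p.name, COUNT(c.id) FROM customers p LEFT JOIN purchases c ON c.customer_id = p.id GROUP BY p.name

Result:
name  | COUNT(c.id)
------+------------
Alice | 0          
Carol | 2          
Dave  | 2          
Grace | 1          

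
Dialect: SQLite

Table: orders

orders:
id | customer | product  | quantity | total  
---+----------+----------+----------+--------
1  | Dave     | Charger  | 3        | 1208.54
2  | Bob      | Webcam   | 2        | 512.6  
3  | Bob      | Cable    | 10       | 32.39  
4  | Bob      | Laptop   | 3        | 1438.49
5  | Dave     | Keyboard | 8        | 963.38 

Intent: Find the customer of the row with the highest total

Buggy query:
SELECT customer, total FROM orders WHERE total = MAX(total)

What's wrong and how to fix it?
Bug: MAX(total) is an aggregate and cannot be used directly in WHERE

Fix: Wrap MAX in a scalar subquery so WHERE compares against a single value

Corrected query:
SELECT customer, total FROM orders WHERE total = (SELECT MAX(total) FROM orders)

Result:
customer | total  
---------+--------
Bob      | 1438.49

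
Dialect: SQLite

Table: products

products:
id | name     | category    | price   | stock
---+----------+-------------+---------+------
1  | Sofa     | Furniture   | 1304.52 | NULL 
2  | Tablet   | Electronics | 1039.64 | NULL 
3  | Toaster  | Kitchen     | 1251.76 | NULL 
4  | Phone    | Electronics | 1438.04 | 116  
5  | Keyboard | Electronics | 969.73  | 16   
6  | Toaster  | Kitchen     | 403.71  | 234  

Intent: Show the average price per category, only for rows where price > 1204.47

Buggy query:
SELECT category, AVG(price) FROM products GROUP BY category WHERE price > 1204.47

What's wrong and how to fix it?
Bug: WHERE cannot follow GROUP BY

Fix: Place WHERE between FROM and GROUP BY

Corrected query:
SELECT category, AVG(price) FROM products WHERE price > 1204.47 GROUP BY category

Result:
category    | AVG(price)
------------+-----------
Electronics | 1438.04   
Furniture   | 1304.52   
Kitchen     | 1251.76   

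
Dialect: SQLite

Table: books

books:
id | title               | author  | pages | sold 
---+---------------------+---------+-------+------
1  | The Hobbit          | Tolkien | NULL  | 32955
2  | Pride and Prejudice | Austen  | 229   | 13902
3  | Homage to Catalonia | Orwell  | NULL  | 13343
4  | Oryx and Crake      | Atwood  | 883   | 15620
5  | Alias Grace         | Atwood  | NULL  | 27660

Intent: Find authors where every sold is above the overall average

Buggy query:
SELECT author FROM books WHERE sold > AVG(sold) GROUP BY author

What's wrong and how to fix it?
Bug: AVG() is an aggregate; it can't sit directly in WHERE

Fix: Use a subquery for AVG and a HAVING MIN(...) filter so the condition holds for every row in the group

Corrected query:
SELECT author FROM books GROUP BY author HAVING MIN(sold) > (SELECT AVG(sold) FROM books)

Result:
author 
-------
Tolkien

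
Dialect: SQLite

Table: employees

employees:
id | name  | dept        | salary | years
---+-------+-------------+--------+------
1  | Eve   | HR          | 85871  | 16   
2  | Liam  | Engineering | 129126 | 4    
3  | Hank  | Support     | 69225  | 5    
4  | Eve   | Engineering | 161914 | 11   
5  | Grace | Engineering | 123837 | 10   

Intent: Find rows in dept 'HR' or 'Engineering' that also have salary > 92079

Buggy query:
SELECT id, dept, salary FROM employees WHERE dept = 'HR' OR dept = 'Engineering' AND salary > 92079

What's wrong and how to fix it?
Bug: AND binds tighter than OR, so this parses as dept = 'HR' OR (dept = 'Engineering' AND salary > 92079)

Fix: Add parentheses around the OR so the AND applies to both alternatives

Corrected query:
SELECT id, dept, salary FROM employees WHERE (dept = 'HR' OR dept = 'Engineering') AND salary > 92079

Result:
id | dept        | salary
---+-------------+-------
2  | Engineering | 129126
4  | Engineering | 161914
5  | Engineering | 123837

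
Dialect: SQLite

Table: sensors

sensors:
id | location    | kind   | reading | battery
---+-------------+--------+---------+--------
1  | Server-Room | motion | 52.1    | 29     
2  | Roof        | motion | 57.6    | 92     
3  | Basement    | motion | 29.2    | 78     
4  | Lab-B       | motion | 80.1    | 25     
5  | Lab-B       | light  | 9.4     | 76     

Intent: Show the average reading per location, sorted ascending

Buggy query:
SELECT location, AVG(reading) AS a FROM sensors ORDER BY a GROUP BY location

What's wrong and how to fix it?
Bug: GROUP BY must precede ORDER BY

Fix: Move ORDER BY to the end, after GROUP BY

Corrected query:
SELECT location, AVG(reading) AS a FROM sensors GROUP BY location ORDER BY a

Result:
location    | a    
------------+------
Basement    | 29.2 
Lab-B       | 44.75
Server-Room | 52.1 
Roof        | 57.6 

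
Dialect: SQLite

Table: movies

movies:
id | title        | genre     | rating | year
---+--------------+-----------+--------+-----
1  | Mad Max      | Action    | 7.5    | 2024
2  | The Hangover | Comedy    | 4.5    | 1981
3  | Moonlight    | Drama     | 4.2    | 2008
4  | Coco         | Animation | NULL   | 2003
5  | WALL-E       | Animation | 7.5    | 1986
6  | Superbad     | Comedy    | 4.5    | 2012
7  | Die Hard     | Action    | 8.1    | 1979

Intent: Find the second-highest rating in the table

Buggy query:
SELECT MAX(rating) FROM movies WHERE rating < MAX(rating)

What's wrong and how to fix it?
Bug: The inner MAX is an aggregate inside WHERE, which is not allowed

Fix: Compute the overall MAX in a subquery, then take MAX of rows below it

Corrected query:
SELECT MAX(rating) FROM movies WHERE rating < (SELECT MAX(rating) FROM movies)

Result:
MAX(rating)
-----------
7.5        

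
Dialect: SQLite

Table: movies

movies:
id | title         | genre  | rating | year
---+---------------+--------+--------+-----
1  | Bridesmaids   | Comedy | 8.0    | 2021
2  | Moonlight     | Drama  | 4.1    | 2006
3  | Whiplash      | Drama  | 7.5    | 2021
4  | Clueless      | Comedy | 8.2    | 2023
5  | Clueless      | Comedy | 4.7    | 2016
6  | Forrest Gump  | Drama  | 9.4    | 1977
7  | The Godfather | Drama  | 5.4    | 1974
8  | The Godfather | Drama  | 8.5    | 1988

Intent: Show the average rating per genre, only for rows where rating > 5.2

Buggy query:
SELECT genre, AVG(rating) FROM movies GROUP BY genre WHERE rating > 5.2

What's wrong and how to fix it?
Bug: Row-level WHERE must come before GROUP BY in the clause order

Fix: Move the WHERE clause before GROUP BY

Corrected query:
SELECT genre, AVG(rating) FROM movies WHERE rating > 5.2 GROUP BY genre

Result:
genre  | AVG(rating)
-------+------------
Comedy | 8.1        
Drama  | 7.7        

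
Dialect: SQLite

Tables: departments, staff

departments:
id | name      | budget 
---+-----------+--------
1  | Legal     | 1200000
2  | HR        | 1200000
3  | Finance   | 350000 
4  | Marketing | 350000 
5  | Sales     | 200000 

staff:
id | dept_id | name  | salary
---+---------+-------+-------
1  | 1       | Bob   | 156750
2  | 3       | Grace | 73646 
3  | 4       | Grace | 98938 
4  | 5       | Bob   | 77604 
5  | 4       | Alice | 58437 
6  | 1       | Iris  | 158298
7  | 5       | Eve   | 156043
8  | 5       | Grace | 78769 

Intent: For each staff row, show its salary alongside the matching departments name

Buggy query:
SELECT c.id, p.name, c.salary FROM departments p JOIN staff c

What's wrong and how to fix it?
Bug: Missing join condition: each staff row is matched to all departments rows instead of just its own

Fix: Specify the join condition linking the foreign key to the parent id

Corrected query:
SELECT c.id, p.name, c.salary FROM departments p JOIN staff c ON c.dept_id = p.id

Result:
id | name      | salary
---+-----------+-------
1  | Legal     | 156750
2  | Finance   | 73646 
3  | Marketing | 98938 
4  | Sales     | 77604 
5  | Marketing | 58437 
6  | Legal     | 158298
7  | Sales     | 156043
8  | Sales     | 78769 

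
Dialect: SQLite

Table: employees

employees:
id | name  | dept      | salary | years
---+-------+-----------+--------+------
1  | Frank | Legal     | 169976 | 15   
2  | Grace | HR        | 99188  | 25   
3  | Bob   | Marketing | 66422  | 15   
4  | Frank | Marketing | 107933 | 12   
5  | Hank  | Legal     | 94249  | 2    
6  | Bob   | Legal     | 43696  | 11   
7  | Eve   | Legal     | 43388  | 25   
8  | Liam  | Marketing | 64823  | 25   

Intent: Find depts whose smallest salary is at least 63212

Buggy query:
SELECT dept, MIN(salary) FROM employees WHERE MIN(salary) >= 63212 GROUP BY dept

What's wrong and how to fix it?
Bug: Aggregates like MIN are computed per group after WHERE runs

Fix: Replace WHERE with HAVING after the GROUP BY

Corrected query:
SELECT dept, MIN(salary) FROM employees GROUP BY dept HAVING MIN(salary) >= 63212

Result:
dept      | MIN(salary)
----------+------------
HR        | 99188      
Marketing | 64823      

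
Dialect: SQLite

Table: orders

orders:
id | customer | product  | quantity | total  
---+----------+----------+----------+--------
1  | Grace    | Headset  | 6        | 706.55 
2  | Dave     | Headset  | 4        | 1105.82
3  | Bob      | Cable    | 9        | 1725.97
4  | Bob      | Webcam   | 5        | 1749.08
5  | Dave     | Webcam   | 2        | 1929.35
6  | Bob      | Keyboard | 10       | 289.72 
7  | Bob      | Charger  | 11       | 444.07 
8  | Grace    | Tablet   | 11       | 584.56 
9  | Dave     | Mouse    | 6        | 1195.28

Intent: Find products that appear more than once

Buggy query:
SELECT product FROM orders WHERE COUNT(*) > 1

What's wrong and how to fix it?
Bug: WHERE can't reference COUNT(*); aggregates are computed after WHERE

Fix: Group first, then use HAVING for the count condition

Corrected query:
SELECT product FROM orders GROUP BY product HAVING COUNT(*) > 1

Result:
product
-------
Headset
Webcam 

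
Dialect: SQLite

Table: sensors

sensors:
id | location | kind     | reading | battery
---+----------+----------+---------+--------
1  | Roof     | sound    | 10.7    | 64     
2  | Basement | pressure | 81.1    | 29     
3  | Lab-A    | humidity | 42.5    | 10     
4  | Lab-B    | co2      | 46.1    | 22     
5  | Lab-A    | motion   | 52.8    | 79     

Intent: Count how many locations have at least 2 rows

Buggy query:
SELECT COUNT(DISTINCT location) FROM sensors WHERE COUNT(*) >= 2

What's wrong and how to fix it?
Bug: WHERE filters individual rows, not groups, so a group-level COUNT is invalid there

Fix: Group first with HAVING COUNT(*) >= 2, then COUNT the resulting groups

Corrected query:
SELECT COUNT(*) FROM (SELECT location FROM sensors GROUP BY location HAVING COUNT(*) >= 2)

Result:
COUNT(*)
--------
1       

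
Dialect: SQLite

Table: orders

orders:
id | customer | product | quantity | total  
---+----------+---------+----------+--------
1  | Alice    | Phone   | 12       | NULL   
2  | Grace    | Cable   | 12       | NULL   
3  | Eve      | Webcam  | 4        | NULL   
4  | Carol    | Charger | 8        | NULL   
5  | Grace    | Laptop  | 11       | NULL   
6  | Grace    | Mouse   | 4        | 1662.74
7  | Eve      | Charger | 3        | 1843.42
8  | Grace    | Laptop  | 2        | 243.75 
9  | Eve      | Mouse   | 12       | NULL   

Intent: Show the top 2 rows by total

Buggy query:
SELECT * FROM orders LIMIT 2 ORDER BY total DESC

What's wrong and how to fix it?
Bug: LIMIT must come after ORDER BY

Fix: Swap the clauses: ORDER BY first, then LIMIT

Corrected query:
SELECT * FROM orders ORDER BY total DESC LIMIT 2

Result:
id | customer | product | quantity | total  
---+----------+---------+----------+--------
7  | Eve      | Charger | 3        | 1843.42
6  | Grace    | Mouse   | 4        | 1662.74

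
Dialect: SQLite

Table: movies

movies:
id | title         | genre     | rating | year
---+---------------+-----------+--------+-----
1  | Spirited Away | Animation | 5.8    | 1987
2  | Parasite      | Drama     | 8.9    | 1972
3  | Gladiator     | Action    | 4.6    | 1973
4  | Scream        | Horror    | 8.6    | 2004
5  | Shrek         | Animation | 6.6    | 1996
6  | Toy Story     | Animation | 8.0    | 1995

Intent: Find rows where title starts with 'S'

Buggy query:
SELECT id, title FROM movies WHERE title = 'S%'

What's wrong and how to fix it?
Bug: '=' compares the literal string including the % character; pattern matching needs LIKE

Fix: Use LIKE for wildcard pattern matching

Corrected query:
SELECT id, title FROM movies WHERE title LIKE 'S%'

Result:
id | title        
---+--------------
1  | Spirited Away
4  | Scream       
5  | Shrek        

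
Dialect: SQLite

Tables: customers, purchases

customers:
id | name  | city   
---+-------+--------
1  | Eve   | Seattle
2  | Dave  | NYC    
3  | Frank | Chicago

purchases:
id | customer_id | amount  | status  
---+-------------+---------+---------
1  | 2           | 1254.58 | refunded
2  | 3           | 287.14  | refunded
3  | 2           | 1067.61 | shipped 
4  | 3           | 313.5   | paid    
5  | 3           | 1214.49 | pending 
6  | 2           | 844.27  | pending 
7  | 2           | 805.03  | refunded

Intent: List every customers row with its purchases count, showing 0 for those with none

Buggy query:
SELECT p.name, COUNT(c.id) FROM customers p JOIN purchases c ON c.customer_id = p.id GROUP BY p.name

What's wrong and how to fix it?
Bug: INNER JOIN drops customers rows that have no matching purchases rows

Fix: Switch to LEFT JOIN to retain unmatched parent rows

Corrected query:
SELECT p.name, COUNT(c.id) FROM customers p LEFT JOIN purchases c ON c.customer_id = p.id GROUP BY p.name

Result:
name  | COUNT(c.id)
------+------------
Dave  | 4          
Eve   | 0          
Frank | 3          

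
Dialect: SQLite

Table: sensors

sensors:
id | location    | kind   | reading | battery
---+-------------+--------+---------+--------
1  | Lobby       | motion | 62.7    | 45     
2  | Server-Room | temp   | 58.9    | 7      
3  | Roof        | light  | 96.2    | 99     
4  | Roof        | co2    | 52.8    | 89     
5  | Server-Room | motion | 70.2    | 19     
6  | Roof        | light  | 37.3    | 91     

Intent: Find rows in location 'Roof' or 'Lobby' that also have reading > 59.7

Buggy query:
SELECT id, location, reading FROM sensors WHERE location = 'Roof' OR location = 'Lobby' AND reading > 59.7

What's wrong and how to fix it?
Bug: AND binds tighter than OR, so this parses as location = 'Roof' OR (location = 'Lobby' AND reading > 59.7)

Fix: Group the OR with parentheses (or use IN), then AND the threshold

Corrected query:
SELECT id, location, reading FROM sensors WHERE (location = 'Roof' OR location = 'Lobby') AND reading > 59.7

Result:
id | location | reading
---+----------+--------
1  | Lobby    | 62.7   
3  | Roof     | 96.2   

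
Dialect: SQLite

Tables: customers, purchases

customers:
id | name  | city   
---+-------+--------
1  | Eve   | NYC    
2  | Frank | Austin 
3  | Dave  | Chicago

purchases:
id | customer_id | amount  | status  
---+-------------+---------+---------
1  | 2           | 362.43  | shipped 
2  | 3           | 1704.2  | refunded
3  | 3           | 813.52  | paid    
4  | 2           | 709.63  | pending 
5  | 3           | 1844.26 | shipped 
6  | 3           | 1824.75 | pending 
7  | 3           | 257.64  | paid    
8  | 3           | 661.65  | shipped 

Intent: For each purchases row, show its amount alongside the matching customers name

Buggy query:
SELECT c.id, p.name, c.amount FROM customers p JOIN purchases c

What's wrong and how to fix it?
Bug: Missing join condition: each purchases row is matched to all customers rows instead of just its own

Fix: Add ON c.customer_id = p.id to the JOIN

Corrected query:
SELECT c.id, p.name, c.amount FROM customers p JOIN purchases c ON c.customer_id = p.id

Result:
id | name  | amount 
---+-------+--------
1  | Frank | 362.43 
2  | Dave  | 1704.2 
3  | Dave  | 813.52 
4  | Frank | 709.63 
5  | Dave  | 1844.26
6  | Dave  | 1824.75
7  | Dave  | 257.64 
8  | Dave  | 661.65 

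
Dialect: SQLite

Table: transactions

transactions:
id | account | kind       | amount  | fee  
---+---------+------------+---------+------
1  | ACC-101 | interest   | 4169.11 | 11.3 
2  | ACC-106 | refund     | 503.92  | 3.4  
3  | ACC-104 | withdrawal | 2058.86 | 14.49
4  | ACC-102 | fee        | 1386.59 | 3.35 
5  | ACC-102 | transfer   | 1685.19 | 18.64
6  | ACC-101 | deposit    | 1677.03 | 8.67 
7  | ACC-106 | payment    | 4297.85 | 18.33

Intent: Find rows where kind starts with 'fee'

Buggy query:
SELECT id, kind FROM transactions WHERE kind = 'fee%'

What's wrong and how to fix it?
Bug: Wildcards only work with LIKE; '=' treats '%' as a literal character

Fix: Replace '=' with LIKE so 'fee%' is treated as a pattern

Corrected query:
SELECT id, kind FROM transactions WHERE kind LIKE 'fee%'

Result:
id | kind
---+-----
4  | fee 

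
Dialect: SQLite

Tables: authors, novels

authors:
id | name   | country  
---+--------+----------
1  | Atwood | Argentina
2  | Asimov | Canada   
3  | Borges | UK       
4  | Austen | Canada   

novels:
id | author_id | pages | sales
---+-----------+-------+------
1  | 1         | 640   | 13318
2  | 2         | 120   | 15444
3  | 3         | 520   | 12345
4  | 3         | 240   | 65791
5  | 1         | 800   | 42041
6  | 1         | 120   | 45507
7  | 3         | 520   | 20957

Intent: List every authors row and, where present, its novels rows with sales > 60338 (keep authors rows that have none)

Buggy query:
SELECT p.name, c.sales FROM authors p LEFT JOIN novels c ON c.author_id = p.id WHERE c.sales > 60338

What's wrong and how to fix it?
Bug: A WHERE condition on the right-hand table after LEFT JOIN drops unmatched parents

Fix: Move the right-table condition into the ON clause so unmatched parents are kept

Corrected query:
SELECT p.name, c.sales FROM authors p LEFT JOIN novels c ON c.author_id = p.id AND c.sales > 60338

Result:
name   | sales
-------+------
Atwood | NULL 
Asimov | NULL 
Borges | 65791
Austen | NULL 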